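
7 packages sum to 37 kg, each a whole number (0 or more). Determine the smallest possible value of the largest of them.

The average is 37/7 > 5, so not all 7 can be 5 or less; the largest is ≥ 6.
Equality holds with 2 values of 6 and 5 values of 5.

6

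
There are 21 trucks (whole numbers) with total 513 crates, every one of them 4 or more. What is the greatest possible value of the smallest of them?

The average is 513/21 < 25, so some value is ≤ 24.
Equality holds with 12 values of 24 and 9 values of 25.

24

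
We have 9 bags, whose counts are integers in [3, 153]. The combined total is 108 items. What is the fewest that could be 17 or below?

4

Let j be the number exceeding 17. Then the total is ≥ 18·j + 3·(9 − j) = 27 + 15j.
So 15j ≤ 81 and j ≤ 5; hence at least 9 − 5 = 4 are ≤ 17.
Exactly 4 works: 4 values at 3 and 5 at 18 total 102; raise one of the low values by 6 (still ≤ 17) to hit 108.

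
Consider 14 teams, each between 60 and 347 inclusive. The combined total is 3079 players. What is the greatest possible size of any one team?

347

Maximizing one value means minimizing the remaining 13.
The other 13 contribute at least 13 × 60 = 780, leaving at most 3079 − 780 = 2299.
But each team is capped at 347, so the maximum is 347.
Achievable: one at 347 and the other 13 totalling 2732, which fits since 13 × 60 ≤ 2732 ≤ 13 × 347.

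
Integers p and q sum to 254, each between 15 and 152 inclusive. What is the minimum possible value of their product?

pq = p(254 − p) is concave in p, so over [102, 152] it is minimized at an endpoint.
At the endpoint p = 102, q = 254 − 102 = 152, so pq = 102 × 152 = 15504.

15504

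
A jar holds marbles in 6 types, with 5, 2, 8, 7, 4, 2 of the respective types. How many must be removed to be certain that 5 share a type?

21

In the worst case you take as many as possible of each type without reaching 5: 4 + 2 + 4 + 4 + 4 + 2 = 20.
The next one must give 5 of some type, so 20 + 1 = 21.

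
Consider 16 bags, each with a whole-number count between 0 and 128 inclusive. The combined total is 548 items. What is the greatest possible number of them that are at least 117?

4

If k of the values are ≥ 117, the total is ≥ 117k + 0(16 − k).
Setting 117k + 0(16 − k) ≤ 548 gives 117k ≤ 548, so k ≤ 4.
k = 4 is achieved by 4 values at 117 and 12 at 0, total 468; add 80 to one value (staying below 117) to reach 548.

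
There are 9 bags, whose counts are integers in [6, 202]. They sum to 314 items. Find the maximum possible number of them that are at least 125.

Suppose k of them are at least 125. Those contribute at least 125 each and the other 9 − k at least 6 each.
So the total is at least 125k + 6(9 − k) = 54 + 119k. This must be ≤ 314, giving k ≤ 2.
k = 2 is achieved by 2 values at 125 and 7 at 6, total 292; add 22 to one value (staying below 125) to reach 314.

2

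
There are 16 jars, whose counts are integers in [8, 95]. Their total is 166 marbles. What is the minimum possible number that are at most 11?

7

If only k of them are at most 11, the other 16 − k are at least 12, so the total is at least (16 − k)·12 + k·8.
This is ≤ 166, so (16 − k)·12 + 8k ≤ 166, which gives k ≥ 7.
Exactly 7 works: 7 values at 8 and 9 at 12 total 164; raise one of the low values by 2 (still ≤ 11) to hit 166.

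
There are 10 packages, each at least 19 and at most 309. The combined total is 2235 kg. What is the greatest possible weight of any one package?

309

To make one package as large as possible, make the other 9 as small as possible.
The other 9 contribute at least 9 × 19 = 171, leaving at most 2235 − 171 = 2064.
But each package is capped at 309, so the maximum is 309.
Achievable: one at 309 and the other 9 totalling 1926, which fits since 9 × 19 ≤ 1926 ≤ 9 × 309.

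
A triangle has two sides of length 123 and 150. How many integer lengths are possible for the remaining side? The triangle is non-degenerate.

245

The triangle inequality gives |123 − 150| < c < 123 + 150, i.e. 27 < c < 273.
So c can be any integer from 28 to 272: 245 values.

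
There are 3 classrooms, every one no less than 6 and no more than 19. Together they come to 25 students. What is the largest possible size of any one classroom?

13

To make one classroom as large as possible, make the other 2 as small as possible.
The other 2 contribute at least 2 × 6 = 12, leaving at most 25 − 12 = 13.
Since 13 ≤ 19, this is achievable: one at 13 and 2 at 6.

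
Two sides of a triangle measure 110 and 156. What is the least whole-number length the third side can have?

47

The third side must exceed |110 − 156| = 46.
The smallest integer above 46 is 47.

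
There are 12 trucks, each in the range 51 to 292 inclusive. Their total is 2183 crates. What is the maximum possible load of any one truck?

292

To make one truck as large as possible, make the other 11 as small as possible.
The other 11 contribute at least 11 × 51 = 561, leaving at most 2183 − 561 = 1622.
But each truck is capped at 292, so the maximum is 292.
Achievable: one at 292 and the other 11 totalling 1891, which fits since 11 × 51 ≤ 1891 ≤ 11 × 292.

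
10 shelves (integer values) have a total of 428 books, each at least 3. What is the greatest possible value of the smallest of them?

The average is 428/10 < 43, so some value is ≤ 42.
Equality holds with 2 values of 42 and 8 values of 43.

42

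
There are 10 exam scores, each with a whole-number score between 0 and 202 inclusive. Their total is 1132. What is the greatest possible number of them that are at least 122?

If k of the values are ≥ 122, the total is ≥ 122k + 0(10 − k).
Setting 122k + 0(10 − k) ≤ 1132 gives 122k ≤ 1132, so k ≤ 9.
k = 9 is achieved by 9 values at 122 and 1 at 0, total 1098; add 34 to one value (staying below 122) to reach 1132.

9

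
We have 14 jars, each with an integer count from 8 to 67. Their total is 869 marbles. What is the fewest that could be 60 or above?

If only k of them are at least 60, the other 14 − k are at most 59, so the total is at most k·67 + (14 − k)·59.
This must reach 869, so k·67 + (14 − k)·59 ≥ 869, giving k ≥ 6.
Exactly 6 works: 6 values at 67 and 8 at 59 total 874; lower one of the high values by 5 (still ≥ 60) to hit 869.

6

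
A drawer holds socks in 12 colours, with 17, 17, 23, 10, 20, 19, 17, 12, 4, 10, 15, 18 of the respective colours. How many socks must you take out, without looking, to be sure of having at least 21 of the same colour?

180

In the worst case you take as many as possible of each colour without reaching 21: 17 + 17 + 20 + 10 + 20 + 19 + 17 + 12 + 4 + 10 + 15 + 18 = 179.
The next one must give 21 of some colour, so 179 + 1 = 180.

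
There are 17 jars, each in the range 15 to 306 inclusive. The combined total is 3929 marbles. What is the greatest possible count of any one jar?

306

To make one jar as large as possible, make the other 16 as small as possible.
The other 16 contribute at least 16 × 15 = 240, leaving at most 3929 − 240 = 3689.
But each jar is capped at 306, so the maximum is 306.
Achievable: one at 306 and the other 16 totalling 3623, which fits since 16 × 15 ≤ 3623 ≤ 16 × 306.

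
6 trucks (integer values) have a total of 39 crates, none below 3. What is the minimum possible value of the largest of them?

The average is 39/6 > 6, so not all 6 can be 6 or less; the largest is ≥ 7.
Taking 3 copies of 6 and 3 copies of 7 gives exactly 39, so 7 is attained.

7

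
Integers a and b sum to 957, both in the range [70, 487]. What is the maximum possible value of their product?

228962

With a + b fixed, ab peaks when the two are closest together.
Taking a = 478 and b = 479 (both in [70, 487]) gives ab = 228962.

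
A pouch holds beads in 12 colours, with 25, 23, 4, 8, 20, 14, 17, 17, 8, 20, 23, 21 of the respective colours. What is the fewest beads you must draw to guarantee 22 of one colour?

In the worst case you take as many as possible of each colour without reaching 22: 21 + 21 + 4 + 8 + 20 + 14 + 17 + 17 + 8 + 20 + 21 + 21 = 192.
The next one must give 22 of some colour, so 192 + 1 = 193.

193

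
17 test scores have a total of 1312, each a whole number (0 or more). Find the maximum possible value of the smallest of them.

The 17 values sum to 1312, so their minimum is at most ⌊1312/17⌋ = 77.
Achievable: 14 of them at 77 and 3 at 78 total 1312.

77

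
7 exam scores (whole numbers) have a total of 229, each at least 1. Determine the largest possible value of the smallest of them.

The average is 229/7 < 33, so some value is ≤ 32.
Taking 2 copies of 32 and 5 copies of 33 gives exactly 229, so 32 is attained.

32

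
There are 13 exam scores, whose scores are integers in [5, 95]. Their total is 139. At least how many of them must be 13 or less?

5

Let j be the number exceeding 13. Then the total is ≥ 14·j + 5·(13 − j) = 65 + 9j.
So 9j ≤ 74 and j ≤ 8; hence at least 13 − 8 = 5 are ≤ 13.
Exactly 5 works: 5 values at 5 and 8 at 14 total 137; raise one of the low values by 2 (still ≤ 13) to hit 139.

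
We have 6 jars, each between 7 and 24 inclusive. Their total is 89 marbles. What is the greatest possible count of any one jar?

Maximizing one value means minimizing the remaining 5.
The other 5 contribute at least 5 × 7 = 35, leaving at most 89 − 35 = 54.
But each jar is capped at 24, so the maximum is 24.
Achievable: one at 24 and the other 5 totalling 65, which fits since 5 × 7 ≤ 65 ≤ 5 × 24.

24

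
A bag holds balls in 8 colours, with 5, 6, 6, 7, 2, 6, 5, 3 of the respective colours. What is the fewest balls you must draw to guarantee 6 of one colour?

In the worst case you take as many as possible of each colour without reaching 6: 5 + 5 + 5 + 5 + 2 + 5 + 5 + 3 = 35.
The next one must give 6 of some colour, so 35 + 1 = 36.

36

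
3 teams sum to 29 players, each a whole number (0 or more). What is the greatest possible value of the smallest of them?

The average is 29/3 < 10, so some value is ≤ 9.
Achievable: 1 of them at 9 and 2 at 10 total 29.

9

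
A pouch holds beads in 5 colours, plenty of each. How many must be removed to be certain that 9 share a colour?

In the worst case you draw 8 of each of the 5 colours: 5 × 8 = 40.
One more forces 9 of some colour, so 40 + 1 = 41.

41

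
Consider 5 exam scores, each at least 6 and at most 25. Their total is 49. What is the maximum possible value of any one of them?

25

Maximizing one value means minimizing the remaining 4.
The other 4 contribute at least 4 × 6 = 24, leaving at most 49 − 24 = 25.
Since 25 ≤ 25, this is achievable: one at 25 and 4 at 6.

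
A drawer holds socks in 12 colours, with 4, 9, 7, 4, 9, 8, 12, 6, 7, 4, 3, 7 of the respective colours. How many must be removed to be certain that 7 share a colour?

In the worst case you take as many as possible of each colour without reaching 7: 4 + 6 + 6 + 4 + 6 + 6 + 6 + 6 + 6 + 4 + 3 + 6 = 63.
The next one must give 7 of some colour, so 63 + 1 = 64.

64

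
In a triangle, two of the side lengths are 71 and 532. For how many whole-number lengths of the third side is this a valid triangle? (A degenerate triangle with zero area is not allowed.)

141

The triangle inequality gives |71 − 532| < c < 71 + 532, i.e. 461 < c < 603.
So c can be any integer from 462 to 602: 141 values.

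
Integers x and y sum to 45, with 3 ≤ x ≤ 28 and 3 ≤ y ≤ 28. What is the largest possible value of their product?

506

With x + y fixed, xy peaks when the two are closest together.
Taking x = 22 and y = 23 (both in [3, 28]) gives xy = 506.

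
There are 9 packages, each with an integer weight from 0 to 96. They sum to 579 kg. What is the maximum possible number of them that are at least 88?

6

Suppose k of them are at least 88. Those contribute at least 88 each and the other 9 − k at least 0 each.
So the total is at least 88k + 0(9 − k) = 0 + 88k. This must be ≤ 579, giving k ≤ 6.
k = 6 is achieved by 6 values at 88 and 3 at 0, total 528; add 51 to one value (staying below 88) to reach 579.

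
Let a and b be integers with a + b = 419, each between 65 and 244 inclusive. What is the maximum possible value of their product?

With a + b fixed, ab peaks when the two are closest together.
Taking a = 209 and b = 210 (both in [65, 244]) gives ab = 43890.

43890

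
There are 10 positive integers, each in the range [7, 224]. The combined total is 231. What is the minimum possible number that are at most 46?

6

If only k of them are at most 46, the other 10 − k are at least 47, so the total is at least (10 − k)·47 + k·7.
This is ≤ 231, so (10 − k)·47 + 7k ≤ 231, which gives k ≥ 6.
Exactly 6 works: 6 values at 7 and 4 at 47 total 230; raise one of the low values by 1 (still ≤ 46) to hit 231.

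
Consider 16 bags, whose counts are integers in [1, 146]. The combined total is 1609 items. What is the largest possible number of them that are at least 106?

Suppose k of them are at least 106. Those contribute at least 106 each and the other 16 − k at least 1 each.
So the total is at least 106k + 1(16 − k) = 16 + 105k. This must be ≤ 1609, giving k ≤ 15.
k = 15 is achieved by 15 values at 106 and 1 at 1, total 1591; add 18 to one value (staying below 106) to reach 1609.

15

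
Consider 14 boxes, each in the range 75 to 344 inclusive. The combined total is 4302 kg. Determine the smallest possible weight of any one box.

75

Minimizing one value means maximizing the remaining 13.
The other 13 can take up 13 × 344 = 4472 ≥ 4302 − 75, so one box can sit at its floor of 75.
Achievable: one at 75 and the other 13 totalling 4227, which fits since 13 × 75 ≤ 4227 ≤ 13 × 344.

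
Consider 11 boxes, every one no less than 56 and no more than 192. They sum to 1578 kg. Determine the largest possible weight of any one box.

192

Maximizing one value means minimizing the remaining 10.
The other 10 contribute at least 10 × 56 = 560, leaving at most 1578 − 560 = 1018.
But each box is capped at 192, so the maximum is 192.
Achievable: one at 192 and the other 10 totalling 1386, which fits since 10 × 56 ≤ 1386 ≤ 10 × 192.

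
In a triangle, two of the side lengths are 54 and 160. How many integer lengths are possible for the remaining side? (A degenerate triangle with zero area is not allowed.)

The triangle inequality gives |54 − 160| < c < 54 + 160, i.e. 106 < c < 214.
So c can be any integer from 107 to 213: 107 values.

107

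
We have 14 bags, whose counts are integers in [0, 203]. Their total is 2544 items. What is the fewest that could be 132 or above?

10

Suppose at most 14 − j of them reach 132; then j values are ≤ 131 and the rest ≤ 203.
The total is then ≤ 131·j + 203·(14 − j) = 2842 − 72j. For this to be ≥ 2544 we need j ≤ 4, so at least 14 − 4 = 10 must reach 132.
Exactly 10 works: 10 values at 203 and 4 at 131 total 2554; lower one of the high values by 10 (still ≥ 132) to hit 2544.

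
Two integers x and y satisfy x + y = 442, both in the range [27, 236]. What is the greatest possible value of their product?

With x + y fixed, xy peaks when the two are closest together.
Taking x = 221 and y = 221 (both in [27, 236]) gives xy = 48841.

48841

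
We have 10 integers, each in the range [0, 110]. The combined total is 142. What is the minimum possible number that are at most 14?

1

Each value above 14 is at least 15, contributing at least 15 − 0 = 15 above the floor 0.
The sum exceeds the floor total 0 by 142, so at most ⌊142/15⌋ = 9 exceed 14, and at least 1 are ≤ 14.
Exactly 1 works: 1 value at 0 and 9 at 15 total 135; raise one of the low values by 7 (still ≤ 14) to hit 142.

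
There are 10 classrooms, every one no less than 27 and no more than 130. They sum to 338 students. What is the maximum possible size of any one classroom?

95

Maximizing one value means minimizing the remaining 9.
The other 9 contribute at least 9 × 27 = 243, leaving at most 338 − 243 = 95.
Since 95 ≤ 130, this is achievable: one at 95 and 9 at 27.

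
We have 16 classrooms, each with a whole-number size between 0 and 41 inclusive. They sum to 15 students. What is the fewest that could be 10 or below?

If only k of them are at most 10, the other 16 − k are at least 11, so the total is at least (16 − k)·11 + k·0.
This is ≤ 15, so (16 − k)·11 + 0k ≤ 15, which gives k ≥ 15.
Exactly 15 works: 15 values at 0 and 1 at 11 total 11; raise one of the low values by 4 (still ≤ 10) to hit 15.

15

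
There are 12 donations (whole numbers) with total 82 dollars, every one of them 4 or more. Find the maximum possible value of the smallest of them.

6

The average is 82/12 < 7, so some value is ≤ 6.
Achievable: 2 of them at 6 and 10 at 7 total 82.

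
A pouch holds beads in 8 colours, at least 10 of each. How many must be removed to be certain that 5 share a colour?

You could draw 4 of every colour without reaching 5 of any — 32 in all.
One more forces 5 of some colour, so 32 + 1 = 33.

33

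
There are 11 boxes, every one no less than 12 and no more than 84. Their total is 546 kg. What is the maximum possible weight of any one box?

84

Maximizing one value means minimizing the remaining 10.
The other 10 contribute at least 10 × 12 = 120, leaving at most 546 − 120 = 426.
But each box is capped at 84, so the maximum is 84.
Achievable: one at 84 and the other 10 totalling 462, which fits since 10 × 12 ≤ 462 ≤ 10 × 84.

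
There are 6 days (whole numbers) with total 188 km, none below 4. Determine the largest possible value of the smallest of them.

31

If every one of the 6 were at least 32, the total would be at least 6 × 32 = 192 > 188.
Taking 4 copies of 31 and 2 copies of 32 gives exactly 188, so 31 is attained.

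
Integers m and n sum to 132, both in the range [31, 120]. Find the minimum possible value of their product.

For a fixed sum, mn is smallest when m and n are as far apart as possible.
The extreme feasible split is m = 31, n = 101, giving mn = 3131.

3131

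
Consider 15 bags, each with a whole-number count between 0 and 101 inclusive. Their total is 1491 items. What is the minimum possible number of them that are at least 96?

Suppose at most 15 − j of them reach 96; then j values are ≤ 95 and the rest ≤ 101.
The total is then ≤ 95·j + 101·(15 − j) = 1515 − 6j. For this to be ≥ 1491 we need j ≤ 4, so at least 15 − 4 = 11 must reach 96.
Exactly 11 works: 11 values at 101 and 4 at 95 total 1491.

11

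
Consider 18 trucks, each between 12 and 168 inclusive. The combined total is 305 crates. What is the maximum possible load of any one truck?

101

Maximizing one value means minimizing the remaining 17.
The other 17 contribute at least 17 × 12 = 204, leaving at most 305 − 204 = 101.
Since 101 ≤ 168, this is achievable: one at 101 and 17 at 12.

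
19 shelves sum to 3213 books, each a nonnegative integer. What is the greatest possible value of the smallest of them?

169

The 19 values sum to 3213, so their minimum is at most ⌊3213/19⌋ = 169.
Equality holds with 17 values of 169 and 2 values of 170.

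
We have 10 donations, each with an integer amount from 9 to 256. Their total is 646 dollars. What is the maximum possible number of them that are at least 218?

2

Suppose k of them are at least 218. Those contribute at least 218 each and the other 10 − k at least 9 each.
So the total is at least 218k + 9(10 − k) = 90 + 209k. This must be ≤ 646, giving k ≤ 2.
k = 2 is achieved by 2 values at 218 and 8 at 9, total 508; add 138 to one value (staying below 218) to reach 646.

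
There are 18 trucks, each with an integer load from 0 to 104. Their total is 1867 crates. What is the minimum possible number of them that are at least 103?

16

If only k of them are at least 103, the other 18 − k are at most 102, so the total is at most k·104 + (18 − k)·102.
This must reach 1867, so k·104 + (18 − k)·102 ≥ 1867, giving k ≥ 16.
Exactly 16 works: 16 values at 104 and 2 at 102 total 1868; lower one of the high values by 1 (still ≥ 103) to hit 1867.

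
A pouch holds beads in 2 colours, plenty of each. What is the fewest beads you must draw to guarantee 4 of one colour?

In the worst case you draw 3 of each of the 2 colours: 2 × 3 = 6.
One more forces 4 of some colour, so 6 + 1 = 7.

7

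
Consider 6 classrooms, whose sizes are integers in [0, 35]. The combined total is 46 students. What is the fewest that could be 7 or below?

Let j be the number exceeding 7. Then the total is ≥ 8·j + 0·(6 − j) = 0 + 8j.
So 8j ≤ 46 and j ≤ 5; hence at least 6 − 5 = 1 are ≤ 7.
Exactly 1 works: 1 value at 0 and 5 at 8 total 40; raise one of the low values by 6 (still ≤ 7) to hit 46.

1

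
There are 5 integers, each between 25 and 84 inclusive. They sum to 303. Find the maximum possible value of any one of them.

To make one integer as large as possible, make the other 4 as small as possible.
The other 4 contribute at least 4 × 25 = 100, leaving at most 303 − 100 = 203.
But each integer is capped at 84, so the maximum is 84.
Achievable: one at 84 and the other 4 totalling 219, which fits since 4 × 25 ≤ 219 ≤ 4 × 84.

84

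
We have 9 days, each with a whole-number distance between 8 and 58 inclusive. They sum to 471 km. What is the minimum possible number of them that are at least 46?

Each value short of 46 is at most 45, costing at least 58 − 45 = 13 against the maximum total of 522.
We can afford to lose at most 522 − 471 = 51, so at most ⌊51/13⌋ = 3 fall short, and at least 6 are ≥ 46.
Exactly 6 works: 6 values at 58 and 3 at 45 total 483; lower one of the high values by 12 (still ≥ 46) to hit 471.

6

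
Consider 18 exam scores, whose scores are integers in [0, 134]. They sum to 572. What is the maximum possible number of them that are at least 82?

6

If k of the values are ≥ 82, the total is ≥ 82k + 0(18 − k).
Setting 82k + 0(18 − k) ≤ 572 gives 82k ≤ 572, so k ≤ 6.
k = 6 is achieved by 6 values at 82 and 12 at 0, total 492; add 80 to one value (staying below 82) to reach 572.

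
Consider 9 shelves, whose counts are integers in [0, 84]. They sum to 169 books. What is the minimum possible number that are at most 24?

3

If only k of them are at most 24, the other 9 − k are at least 25, so the total is at least (9 − k)·25 + k·0.
This is ≤ 169, so (9 − k)·25 + 0k ≤ 169, which gives k ≥ 3.
Exactly 3 works: 3 values at 0 and 6 at 25 total 150; raise one of the low values by 19 (still ≤ 24) to hit 169.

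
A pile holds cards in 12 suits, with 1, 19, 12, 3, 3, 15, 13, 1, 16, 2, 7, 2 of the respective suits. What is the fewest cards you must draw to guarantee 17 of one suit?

In the worst case you take as many as possible of each suit without reaching 17: 1 + 16 + 12 + 3 + 3 + 15 + 13 + 1 + 16 + 2 + 7 + 2 = 91.
The next one must give 17 of some suit, so 91 + 1 = 92.

92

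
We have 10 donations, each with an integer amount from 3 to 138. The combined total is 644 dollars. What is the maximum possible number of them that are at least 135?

Suppose k of them are at least 135. Those contribute at least 135 each and the other 10 − k at least 3 each.
So the total is at least 135k + 3(10 − k) = 30 + 132k. This must be ≤ 644, giving k ≤ 4.
k = 4 is achieved by 4 values at 135 and 6 at 3, total 558; add 86 to one value (staying below 135) to reach 644.

4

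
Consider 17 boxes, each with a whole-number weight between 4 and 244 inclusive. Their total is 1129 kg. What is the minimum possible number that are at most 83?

4

Let j be the number exceeding 83. Then the total is ≥ 84·j + 4·(17 − j) = 68 + 80j.
So 80j ≤ 1061 and j ≤ 13; hence at least 17 − 13 = 4 are ≤ 83.
Exactly 4 works: 4 values at 4 and 13 at 84 total 1108; raise one of the low values by 21 (still ≤ 83) to hit 1129.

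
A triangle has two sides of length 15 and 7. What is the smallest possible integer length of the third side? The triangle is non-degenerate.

9

The third side must exceed |15 − 7| = 8.
The smallest integer above 8 is 9.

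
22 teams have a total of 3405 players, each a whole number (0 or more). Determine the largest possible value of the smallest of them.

If every one of the 22 were at least 155, the total would be at least 22 × 155 = 3410 > 3405.
Achievable: 5 of them at 154 and 17 at 155 total 3405.

154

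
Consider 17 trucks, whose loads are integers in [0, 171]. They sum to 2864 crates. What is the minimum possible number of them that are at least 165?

Suppose at most 17 − j of them reach 165; then j values are ≤ 164 and the rest ≤ 171.
The total is then ≤ 164·j + 171·(17 − j) = 2907 − 7j. For this to be ≥ 2864 we need j ≤ 6, so at least 17 − 6 = 11 must reach 165.
Exactly 11 works: 11 values at 171 and 6 at 164 total 2865; lower one of the high values by 1 (still ≥ 165) to hit 2864.

11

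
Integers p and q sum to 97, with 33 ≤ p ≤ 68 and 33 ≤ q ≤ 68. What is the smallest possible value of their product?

Since p + q is fixed, pushing one of them to its bound minimizes the product.
The extreme feasible split is p = 33, q = 64, giving pq = 2112.

2112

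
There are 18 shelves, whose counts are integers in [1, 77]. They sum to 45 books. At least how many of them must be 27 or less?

If only k of them are at most 27, the other 18 − k are at least 28, so the total is at least (18 − k)·28 + k·1.
This is ≤ 45, so (18 − k)·28 + 1k ≤ 45, which gives k ≥ 17.
Exactly 17 works: 17 values at 1 and 1 at 28 total 45.

17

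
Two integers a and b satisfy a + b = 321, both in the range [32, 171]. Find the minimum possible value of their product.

25650

For a fixed sum, ab is smallest when a and b are as far apart as possible.
The extreme feasible split is a = 150, b = 171, giving ab = 25650.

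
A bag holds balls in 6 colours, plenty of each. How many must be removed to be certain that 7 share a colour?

You could draw 6 of every colour without reaching 7 of any — 36 in all.
One more forces 7 of some colour, so 36 + 1 = 37.

37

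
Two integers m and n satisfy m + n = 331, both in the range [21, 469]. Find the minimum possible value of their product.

6510

For a fixed sum, mn is smallest when m and n are as far apart as possible.
The extreme feasible split is m = 21, n = 310, giving mn = 6510.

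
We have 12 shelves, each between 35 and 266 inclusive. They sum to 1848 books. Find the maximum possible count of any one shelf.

To make one shelf as large as possible, make the other 11 as small as possible.
The other 11 contribute at least 11 × 35 = 385, leaving at most 1848 − 385 = 1463.
But each shelf is capped at 266, so the maximum is 266.
Achievable: one at 266 and the other 11 totalling 1582, which fits since 11 × 35 ≤ 1582 ≤ 11 × 266.

266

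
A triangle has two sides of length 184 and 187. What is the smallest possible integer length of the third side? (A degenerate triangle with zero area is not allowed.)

4

The third side must exceed |184 − 187| = 3.
The smallest integer above 3 is 4.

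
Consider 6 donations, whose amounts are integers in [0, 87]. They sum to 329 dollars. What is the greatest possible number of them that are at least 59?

5

With k values at 59 or above and the rest at least 0, the sum is at least 0 + 59k.
Since the sum is 329, we need 59k ≤ 329, i.e. k ≤ 5.
k = 5 is achieved by 5 values at 59 and 1 at 0, total 295; add 34 to one value (staying below 59) to reach 329.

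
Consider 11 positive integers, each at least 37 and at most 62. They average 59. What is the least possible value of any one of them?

37

Minimizing one value means maximizing the remaining 10.
The total is 11 × 59 = 649.
The other 10 can take up 10 × 62 = 620 ≥ 649 − 37, so one integer can sit at its floor of 37.
Achievable: one at 37 and the other 10 totalling 612, which fits since 10 × 37 ≤ 612 ≤ 10 × 62.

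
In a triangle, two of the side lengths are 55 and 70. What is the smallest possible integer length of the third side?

16

The third side must exceed |55 − 70| = 15.
The smallest integer above 15 is 16.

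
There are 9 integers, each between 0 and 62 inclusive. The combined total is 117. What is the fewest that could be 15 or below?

2

Each value above 15 is at least 16, contributing at least 16 − 0 = 16 above the floor 0.
The sum exceeds the floor total 0 by 117, so at most ⌊117/16⌋ = 7 exceed 15, and at least 2 are ≤ 15.
Exactly 2 works: 2 values at 0 and 7 at 16 total 112; raise one of the low values by 5 (still ≤ 15) to hit 117.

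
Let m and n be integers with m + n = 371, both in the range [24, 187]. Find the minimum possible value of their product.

34408

Since m + n is fixed, pushing one of them to its bound minimizes the product.
The extreme feasible split is m = 184, n = 187, giving mn = 34408.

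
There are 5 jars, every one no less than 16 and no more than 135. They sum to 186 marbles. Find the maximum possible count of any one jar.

Maximizing one value means minimizing the remaining 4.
The other 4 contribute at least 4 × 16 = 64, leaving at most 186 − 64 = 122.
Since 122 ≤ 135, this is achievable: one at 122 and 4 at 16.

122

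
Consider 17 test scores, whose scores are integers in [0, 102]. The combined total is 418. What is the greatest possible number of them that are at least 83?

Suppose k of them are at least 83. Those contribute at least 83 each and the other 17 − k at least 0 each.
So the total is at least 83k + 0(17 − k) = 0 + 83k. This must be ≤ 418, giving k ≤ 5.
k = 5 is achieved by 5 values at 83 and 12 at 0, total 415; add 3 to one value (staying below 83) to reach 418.

5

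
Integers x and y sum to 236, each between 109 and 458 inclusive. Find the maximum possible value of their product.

13924

xy = x(236 − x) is maximized when x is as near 236/2 as the bounds allow.
Taking x = 118 and y = 118 (both in [109, 458]) gives xy = 13924.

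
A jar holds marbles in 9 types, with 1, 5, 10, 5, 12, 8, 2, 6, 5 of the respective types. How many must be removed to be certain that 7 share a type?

In the worst case you take as many as possible of each type without reaching 7: 1 + 5 + 6 + 5 + 6 + 6 + 2 + 6 + 5 = 42.
The next one must give 7 of some type, so 42 + 1 = 43.

43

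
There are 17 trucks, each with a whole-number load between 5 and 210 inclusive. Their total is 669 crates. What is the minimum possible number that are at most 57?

6

Let j be the number exceeding 57. Then the total is ≥ 58·j + 5·(17 − j) = 85 + 53j.
So 53j ≤ 584 and j ≤ 11; hence at least 17 − 11 = 6 are ≤ 57.
Exactly 6 works: 6 values at 5 and 11 at 58 total 668; raise one of the low values by 1 (still ≤ 57) to hit 669.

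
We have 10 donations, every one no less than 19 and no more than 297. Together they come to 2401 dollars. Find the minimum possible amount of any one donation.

To make one donation as small as possible, make the other 9 as large as possible.
The other 9 can take up 9 × 297 = 2673 ≥ 2401 − 19, so one donation can sit at its floor of 19.
Achievable: one at 19 and the other 9 totalling 2382, which fits since 9 × 19 ≤ 2382 ≤ 9 × 297.

19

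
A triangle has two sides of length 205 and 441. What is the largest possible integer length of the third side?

645

The third side must be less than 205 + 441 = 646.
The largest integer below 646 is 645.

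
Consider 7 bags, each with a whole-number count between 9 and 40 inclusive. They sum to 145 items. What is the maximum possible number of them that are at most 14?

Each value at 14 or below falls at least 40 − 14 = 26 short of the ceiling 40.
The ceiling total is 7 × 40 = 280, and we need 145, so at most ⌊(280 − 145)/26⌋ = 5 can be that low.
k = 5 is achieved by 5 values at 14 and 2 at 40, total 150; lower one of the 40's by 5 (still > 14) to reach 145.

5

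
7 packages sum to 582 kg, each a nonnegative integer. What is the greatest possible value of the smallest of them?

The 7 values sum to 582, so their minimum is at most ⌊582/7⌋ = 83.
Taking 6 copies of 83 and 1 copy of 84 gives exactly 582, so 83 is attained.

83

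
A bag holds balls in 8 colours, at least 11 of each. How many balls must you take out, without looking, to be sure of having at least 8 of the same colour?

In the worst case you draw 7 of each of the 8 colours: 8 × 7 = 56.
One more forces 8 of some colour, so 56 + 1 = 57.

57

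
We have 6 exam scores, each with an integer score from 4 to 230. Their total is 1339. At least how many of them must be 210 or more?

5

If only k of them are at least 210, the other 6 − k are at most 209, so the total is at most k·230 + (6 − k)·209.
This must reach 1339, so k·230 + (6 − k)·209 ≥ 1339, giving k ≥ 5.
Exactly 5 works: 5 values at 230 and 1 at 209 total 1359; lower one of the high values by 20 (still ≥ 210) to hit 1339.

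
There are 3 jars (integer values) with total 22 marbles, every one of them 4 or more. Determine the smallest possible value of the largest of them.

The average is 22/3 > 7, so not all 3 can be 7 or less; the largest is ≥ 8.
Equality holds with 1 value of 8 and 2 values of 7.

8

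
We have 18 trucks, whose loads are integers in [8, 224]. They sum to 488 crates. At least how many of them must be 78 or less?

14

Each value above 78 is at least 79, contributing at least 79 − 8 = 71 above the floor 8.
The sum exceeds the floor total 144 by 344, so at most ⌊344/71⌋ = 4 exceed 78, and at least 14 are ≤ 78.
Exactly 14 works: 14 values at 8 and 4 at 79 total 428; raise one of the low values by 60 (still ≤ 78) to hit 488.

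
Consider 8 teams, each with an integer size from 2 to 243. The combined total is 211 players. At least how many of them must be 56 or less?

5

If only k of them are at most 56, the other 8 − k are at least 57, so the total is at least (8 − k)·57 + k·2.
This is ≤ 211, so (8 − k)·57 + 2k ≤ 211, which gives k ≥ 5.
Exactly 5 works: 5 values at 2 and 3 at 57 total 181; raise one of the low values by 30 (still ≤ 56) to hit 211.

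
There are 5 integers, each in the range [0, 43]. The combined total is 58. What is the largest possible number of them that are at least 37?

With k values at 37 or above and the rest at least 0, the sum is at least 0 + 37k.
Since the sum is 58, we need 37k ≤ 58, i.e. k ≤ 1.
k = 1 is achieved by 1 value at 37 and 4 at 0, total 37; add 21 to one value (staying below 37) to reach 58.

1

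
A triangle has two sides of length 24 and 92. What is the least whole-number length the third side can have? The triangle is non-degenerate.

69

The third side must exceed |24 − 92| = 68.
The smallest integer above 68 is 69.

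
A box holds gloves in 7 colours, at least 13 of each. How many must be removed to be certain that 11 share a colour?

71

You could draw 10 of every colour without reaching 11 of any — 70 in all.
One more forces 11 of some colour, so 70 + 1 = 71.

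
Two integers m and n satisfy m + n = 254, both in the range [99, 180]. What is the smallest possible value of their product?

For a fixed sum, mn is smallest when m and n are as far apart as possible.
At the endpoint m = 99, n = 254 − 99 = 155, so mn = 99 × 155 = 15345.

15345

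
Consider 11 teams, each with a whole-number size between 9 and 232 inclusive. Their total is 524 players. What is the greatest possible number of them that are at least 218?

2

With k values at 218 or above and the rest at least 9, the sum is at least 99 + 209k.
Since the sum is 524, we need 209k ≤ 425, i.e. k ≤ 2.
k = 2 is achieved by 2 values at 218 and 9 at 9, total 517; add 7 to one value (staying below 218) to reach 524.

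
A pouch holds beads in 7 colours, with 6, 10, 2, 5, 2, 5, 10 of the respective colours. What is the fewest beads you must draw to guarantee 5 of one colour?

25

In the worst case you take as many as possible of each colour without reaching 5: 4 + 4 + 2 + 4 + 2 + 4 + 4 = 24.
The next one must give 5 of some colour, so 24 + 1 = 25.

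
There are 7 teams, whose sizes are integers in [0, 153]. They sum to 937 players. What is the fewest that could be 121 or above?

Each value short of 121 is at most 120, costing at least 153 − 120 = 33 against the maximum total of 1071.
We can afford to lose at most 1071 − 937 = 134, so at most ⌊134/33⌋ = 4 fall short, and at least 3 are ≥ 121.
Exactly 3 works: 3 values at 153 and 4 at 120 total 939; lower one of the high values by 2 (still ≥ 121) to hit 937.

3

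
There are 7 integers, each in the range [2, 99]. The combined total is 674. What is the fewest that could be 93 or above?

Each value short of 93 is at most 92, costing at least 99 − 92 = 7 against the maximum total of 693.
We can afford to lose at most 693 − 674 = 19, so at most ⌊19/7⌋ = 2 fall short, and at least 5 are ≥ 93.
Exactly 5 works: 5 values at 99 and 2 at 92 total 679; lower one of the high values by 5 (still ≥ 93) to hit 674.

5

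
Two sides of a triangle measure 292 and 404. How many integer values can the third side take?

The triangle inequality gives |292 − 404| < c < 292 + 404, i.e. 112 < c < 696.
So c can be any integer from 113 to 695: 583 values.

583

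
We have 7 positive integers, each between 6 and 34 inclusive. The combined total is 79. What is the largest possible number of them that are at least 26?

Suppose k of them are at least 26. Those contribute at least 26 each and the other 7 − k at least 6 each.
So the total is at least 26k + 6(7 − k) = 42 + 20k. This must be ≤ 79, giving k ≤ 1.
k = 1 is achieved by 1 value at 26 and 6 at 6, total 62; add 17 to one value (staying below 26) to reach 79.

1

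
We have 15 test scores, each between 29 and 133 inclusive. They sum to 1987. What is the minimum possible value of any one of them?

125

Minimizing one value means maximizing the remaining 14.
The other 14 contribute at most 14 × 133 = 1862, leaving at least 1987 − 1862 = 125.
Since 125 ≥ 29, this is achievable: one at 125 and 14 at 133.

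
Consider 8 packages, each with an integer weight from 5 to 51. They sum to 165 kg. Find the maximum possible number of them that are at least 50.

2

If k of the values are ≥ 50, the total is ≥ 50k + 5(8 − k).
Setting 50k + 5(8 − k) ≤ 165 gives 45k ≤ 125, so k ≤ 2.
k = 2 is achieved by 2 values at 50 and 6 at 5, total 130; add 35 to one value (staying below 50) to reach 165.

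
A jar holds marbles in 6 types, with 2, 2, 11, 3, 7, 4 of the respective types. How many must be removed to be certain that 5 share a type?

In the worst case you take as many as possible of each type without reaching 5: 2 + 2 + 4 + 3 + 4 + 4 = 19.
The next one must give 5 of some type, so 19 + 1 = 20.

20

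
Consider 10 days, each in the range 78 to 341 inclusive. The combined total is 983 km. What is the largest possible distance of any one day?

281

To make one day as large as possible, make the other 9 as small as possible.
The other 9 contribute at least 9 × 78 = 702, leaving at most 983 − 702 = 281.
Since 281 ≤ 341, this is achievable: one at 281 and 9 at 78.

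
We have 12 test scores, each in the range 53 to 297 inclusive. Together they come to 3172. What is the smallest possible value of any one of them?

To make one score as small as possible, make the other 11 as large as possible.
The other 11 can take up 11 × 297 = 3267 ≥ 3172 − 53, so one score can sit at its floor of 53.
Achievable: one at 53 and the other 11 totalling 3119, which fits since 11 × 53 ≤ 3119 ≤ 11 × 297.

53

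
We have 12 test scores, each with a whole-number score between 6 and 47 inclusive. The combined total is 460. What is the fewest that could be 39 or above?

1

If only k of them are at least 39, the other 12 − k are at most 38, so the total is at most k·47 + (12 − k)·38.
This must reach 460, so k·47 + (12 − k)·38 ≥ 460, giving k ≥ 1.
Exactly 1 works: 1 value at 47 and 11 at 38 total 465; lower one of the high values by 5 (still ≥ 39) to hit 460.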